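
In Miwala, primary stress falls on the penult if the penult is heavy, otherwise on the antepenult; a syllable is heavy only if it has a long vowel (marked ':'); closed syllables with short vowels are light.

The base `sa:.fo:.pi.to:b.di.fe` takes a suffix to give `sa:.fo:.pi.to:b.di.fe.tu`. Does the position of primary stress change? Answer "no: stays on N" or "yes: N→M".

Base `sa:.fo:.pi.to:b.di.fe` (6 syllables):
  Weights: 4 to:b H, 5 di L, 6 fe L.
  The penult (syllable 5, di) is light, so stress falls on the antepenult (syllable 4, to:b).
  → primary stress on syllable 4.
Suffixed `sa:.fo:.pi.to:b.di.fe.tu` (7 syllables):
  Weights: 5 di L, 6 fe L, 7 tu L.
  The penult (syllable 6, fe) is light, so stress falls on the antepenult (syllable 5, di).
  → primary stress on syllable 5.

yes: 4→5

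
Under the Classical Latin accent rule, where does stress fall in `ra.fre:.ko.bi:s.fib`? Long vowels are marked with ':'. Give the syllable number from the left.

4

Classical Latin: stress the penult if heavy (long vowel or closed), else the antepenult.
Weights: 3 ko L, 4 bi:s H, 5 fib H.
The penult (syllable 4, bi:s) is heavy, so it takes stress.
Stress on syllable 4: ra.fre:.ko.ˈbi:s.fib.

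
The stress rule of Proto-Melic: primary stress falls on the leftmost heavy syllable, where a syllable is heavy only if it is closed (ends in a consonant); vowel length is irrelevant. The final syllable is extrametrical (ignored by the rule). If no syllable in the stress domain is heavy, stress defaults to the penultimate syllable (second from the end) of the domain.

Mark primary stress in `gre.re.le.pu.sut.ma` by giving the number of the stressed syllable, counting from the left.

5

The final syllable (6, ma) is extrametrical; the stress domain is syllables 1–5.
Weights: 1 gre L, 2 re L, 3 le L, 4 pu L, 5 sut H.
Heavy syllables in the domain: 5. The leftmost is syllable 5 (sut).
Primary stress: syllable 5 → gre.re.le.pu.ˈsut.ma.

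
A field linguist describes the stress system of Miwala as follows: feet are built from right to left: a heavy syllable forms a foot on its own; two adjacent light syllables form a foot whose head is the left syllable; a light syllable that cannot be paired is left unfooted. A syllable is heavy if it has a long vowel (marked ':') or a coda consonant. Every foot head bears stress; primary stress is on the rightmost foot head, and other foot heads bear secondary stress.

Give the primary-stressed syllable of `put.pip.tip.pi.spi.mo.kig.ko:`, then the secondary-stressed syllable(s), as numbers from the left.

Weights: 1 put H, 2 pip H, 3 tip H, 4 pi L, 5 spi L, 6 mo L, 7 kig H, 8 ko: H.
Parse right to left (heavy = foot alone; LL = one foot; stranded L unfooted): (ˈput) (ˈpip) (ˈtip) pi (ˈspi.mo) (ˈkig) (ˈko:).
Foot heads: 1, 2, 3, 5, 7, 8.
Primary stress on the rightmost head = syllable 8.
Secondary stress on 1, 2, 3, 5, 7: ˌput.ˌpip.ˌtip.pi.ˌspi.mo.ˌkig.ˈko:.

primary 8, secondary 1, 2, 3, 5, 7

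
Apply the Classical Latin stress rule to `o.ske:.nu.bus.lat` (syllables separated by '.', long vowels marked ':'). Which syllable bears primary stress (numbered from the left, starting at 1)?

4

Classical Latin: stress the penult if heavy (long vowel or closed), else the antepenult.
Weights: 3 nu L, 4 bus H, 5 lat H.
The penult (syllable 4, bus) is heavy, so it takes stress.
Stress on syllable 4: o.ske:.nu.ˈbus.lat.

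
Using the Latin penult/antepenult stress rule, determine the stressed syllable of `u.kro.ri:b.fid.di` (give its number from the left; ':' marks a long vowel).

4

Classical Latin: stress the penult if heavy (long vowel or closed), else the antepenult.
Weights: 3 ri:b H, 4 fid H, 5 di L.
The penult (syllable 4, fid) is heavy, so it takes stress.
Stress on syllable 4: u.kro.ri:b.ˈfid.di.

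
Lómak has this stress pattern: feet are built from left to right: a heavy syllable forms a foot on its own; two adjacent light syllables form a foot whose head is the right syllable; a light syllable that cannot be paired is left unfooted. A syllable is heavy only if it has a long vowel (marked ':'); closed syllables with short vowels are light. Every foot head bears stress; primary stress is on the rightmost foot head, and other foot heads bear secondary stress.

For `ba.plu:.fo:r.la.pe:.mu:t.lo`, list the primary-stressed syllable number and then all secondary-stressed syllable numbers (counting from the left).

Weights: 1 ba L, 2 plu: H, 3 fo:r H, 4 la L, 5 pe: H, 6 mu:t H, 7 lo L.
Parse left to right (heavy = foot alone; LL = one foot; stranded L unfooted): ba (ˈplu:) (ˈfo:r) la (ˈpe:) (ˈmu:t) lo.
Foot heads: 2, 3, 5, 6.
Primary stress on the rightmost head = syllable 6.
Secondary stress on 2, 3, 5: ba.ˌplu:.ˌfo:r.la.ˌpe:.ˈmu:t.lo.

primary 6, secondary 2, 3, 5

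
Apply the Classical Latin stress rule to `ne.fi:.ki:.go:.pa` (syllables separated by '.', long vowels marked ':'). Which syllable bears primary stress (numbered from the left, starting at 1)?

Classical Latin: stress the penult if heavy (long vowel or closed), else the antepenult.
Weights: 3 ki: H, 4 go: H, 5 pa L.
The penult (syllable 4, go:) is heavy, so it takes stress.
Stress on syllable 4: ne.fi:.ki:.ˈgo:.pa.

4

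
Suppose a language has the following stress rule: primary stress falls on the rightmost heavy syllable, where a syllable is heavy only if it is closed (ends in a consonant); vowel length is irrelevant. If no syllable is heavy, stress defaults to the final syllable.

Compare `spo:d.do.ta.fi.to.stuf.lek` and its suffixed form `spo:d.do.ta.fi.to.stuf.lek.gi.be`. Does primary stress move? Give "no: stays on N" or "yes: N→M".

no: stays on 7

Base `spo:d.do.ta.fi.to.stuf.lek` (7 syllables):
  Weights: 1 spo:d H, 2 do L, 3 ta L, 4 fi L, 5 to L, 6 stuf H, 7 lek H.
  Heavy syllables in the domain: 1, 6, 7. The rightmost is syllable 7 (lek).
  → primary stress on syllable 7.
Suffixed `spo:d.do.ta.fi.to.stuf.lek.gi.be` (9 syllables):
  Weights: 1 spo:d H, 2 do L, 3 ta L, 4 fi L, 5 to L, 6 stuf H, 7 lek H, 8 gi L, 9 be L.
  Heavy syllables in the domain: 1, 6, 7. The rightmost is syllable 7 (lek).
  → primary stress on syllable 7.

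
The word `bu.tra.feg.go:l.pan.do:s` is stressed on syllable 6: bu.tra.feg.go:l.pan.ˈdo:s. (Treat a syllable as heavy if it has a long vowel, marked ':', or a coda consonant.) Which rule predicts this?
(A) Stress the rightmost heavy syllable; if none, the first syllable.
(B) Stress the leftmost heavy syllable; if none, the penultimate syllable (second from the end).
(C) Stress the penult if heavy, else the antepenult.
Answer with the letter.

A

Rule A → syllable 6 ✓.
Rule B → syllable 3 (observed: 6).
Rule C → syllable 5 (observed: 6).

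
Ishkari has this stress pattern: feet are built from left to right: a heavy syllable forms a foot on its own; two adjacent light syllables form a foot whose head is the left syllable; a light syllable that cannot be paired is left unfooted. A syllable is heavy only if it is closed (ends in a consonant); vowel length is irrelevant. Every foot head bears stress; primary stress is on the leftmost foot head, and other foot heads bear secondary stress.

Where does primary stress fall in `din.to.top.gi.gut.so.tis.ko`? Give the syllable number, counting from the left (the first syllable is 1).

1

Weights: 1 din H, 2 to L, 3 top H, 4 gi L, 5 gut H, 6 so L, 7 tis H, 8 ko L.
Parse left to right (heavy = foot alone; LL = one foot; stranded L unfooted): (ˈdin) to (ˈtop) gi (ˈgut) so (ˈtis) ko.
Foot heads: 1, 3, 5, 7.
Primary stress on the leftmost head = syllable 1.
Primary stress: syllable 1 → ˈdin.to.top.gi.gut.so.tis.ko.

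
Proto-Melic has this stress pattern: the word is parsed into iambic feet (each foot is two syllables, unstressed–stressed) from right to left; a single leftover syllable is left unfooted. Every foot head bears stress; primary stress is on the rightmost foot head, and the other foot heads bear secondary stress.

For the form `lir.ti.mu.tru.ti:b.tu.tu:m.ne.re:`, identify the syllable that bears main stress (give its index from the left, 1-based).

Parse right to left into iambic (σˈσ) feet: lir (ti.ˈmu) (tru.ˈti:b) (tu.ˈtu:m) (ne.ˈre:). Syllable 1 is left unfooted.
Foot heads (stressed positions): 3, 5, 7, 9.
End Rule Rightmost: primary stress on the rightmost head = syllable 9.
Primary stress: syllable 9 → lir.ti.mu.tru.ti:b.tu.tu:m.ne.ˈre:.

9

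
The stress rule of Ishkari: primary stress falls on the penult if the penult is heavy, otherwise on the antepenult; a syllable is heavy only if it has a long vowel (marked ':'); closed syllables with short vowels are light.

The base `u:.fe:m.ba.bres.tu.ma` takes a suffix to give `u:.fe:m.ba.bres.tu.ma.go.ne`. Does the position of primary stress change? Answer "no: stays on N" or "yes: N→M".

yes: 4→6

Base `u:.fe:m.ba.bres.tu.ma` (6 syllables):
  Weights: 4 bres L, 5 tu L, 6 ma L.
  The penult (syllable 5, tu) is light, so stress falls on the antepenult (syllable 4, bres).
  → primary stress on syllable 4.
Suffixed `u:.fe:m.ba.bres.tu.ma.go.ne` (8 syllables):
  Weights: 6 ma L, 7 go L, 8 ne L.
  The penult (syllable 7, go) is light, so stress falls on the antepenult (syllable 6, ma).
  → primary stress on syllable 6.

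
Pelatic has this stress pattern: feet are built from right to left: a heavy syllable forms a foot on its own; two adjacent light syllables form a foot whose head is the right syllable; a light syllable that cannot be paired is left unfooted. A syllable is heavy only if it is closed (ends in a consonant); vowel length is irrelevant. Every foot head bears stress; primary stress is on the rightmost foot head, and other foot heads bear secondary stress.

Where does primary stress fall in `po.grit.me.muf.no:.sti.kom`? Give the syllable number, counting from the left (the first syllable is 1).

7

Weights: 1 po L, 2 grit H, 3 me L, 4 muf H, 5 no: L, 6 sti L, 7 kom H.
Parse right to left (heavy = foot alone; LL = one foot; stranded L unfooted): po (ˈgrit) me (ˈmuf) (no:.ˈsti) (ˈkom).
Foot heads: 2, 4, 6, 7.
Primary stress on the rightmost head = syllable 7.
Primary stress: syllable 7 → po.grit.me.muf.no:.sti.ˈkom.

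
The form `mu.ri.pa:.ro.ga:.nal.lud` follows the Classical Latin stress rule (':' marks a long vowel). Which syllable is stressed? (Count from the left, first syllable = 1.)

6

Classical Latin: stress the penult if heavy (long vowel or closed), else the antepenult.
Weights: 5 ga: H, 6 nal H, 7 lud H.
The penult (syllable 6, nal) is heavy, so it takes stress.
Stress on syllable 6: mu.ri.pa:.ro.ga:.ˈnal.lud.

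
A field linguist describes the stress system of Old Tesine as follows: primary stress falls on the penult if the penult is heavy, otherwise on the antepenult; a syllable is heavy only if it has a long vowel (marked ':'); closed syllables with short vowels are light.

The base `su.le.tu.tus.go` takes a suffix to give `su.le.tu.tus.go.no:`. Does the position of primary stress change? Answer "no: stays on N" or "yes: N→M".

yes: 3→4

Base `su.le.tu.tus.go` (5 syllables):
  Weights: 3 tu L, 4 tus L, 5 go L.
  The penult (syllable 4, tus) is light, so stress falls on the antepenult (syllable 3, tu).
  → primary stress on syllable 3.
Suffixed `su.le.tu.tus.go.no:` (6 syllables):
  Weights: 4 tus L, 5 go L, 6 no: H.
  The penult (syllable 5, go) is light, so stress falls on the antepenult (syllable 4, tus).
  → primary stress on syllable 4.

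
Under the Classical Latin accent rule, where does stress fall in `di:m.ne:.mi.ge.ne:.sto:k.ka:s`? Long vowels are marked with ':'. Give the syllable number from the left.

Classical Latin: stress the penult if heavy (long vowel or closed), else the antepenult.
Weights: 5 ne: H, 6 sto:k H, 7 ka:s H.
The penult (syllable 6, sto:k) is heavy, so it takes stress.
Stress on syllable 6: di:m.ne:.mi.ge.ne:.ˈsto:k.ka:s.

6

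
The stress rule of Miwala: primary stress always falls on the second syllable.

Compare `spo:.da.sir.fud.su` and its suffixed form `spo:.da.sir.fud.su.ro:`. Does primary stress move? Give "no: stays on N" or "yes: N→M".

Base `spo:.da.sir.fud.su` (5 syllables):
  The word has 5 syllables; the second syllable is syllable 2 (da).
  → primary stress on syllable 2.
Suffixed `spo:.da.sir.fud.su.ro:` (6 syllables):
  The word has 6 syllables; the second syllable is syllable 2 (da).
  → primary stress on syllable 2.

no: stays on 2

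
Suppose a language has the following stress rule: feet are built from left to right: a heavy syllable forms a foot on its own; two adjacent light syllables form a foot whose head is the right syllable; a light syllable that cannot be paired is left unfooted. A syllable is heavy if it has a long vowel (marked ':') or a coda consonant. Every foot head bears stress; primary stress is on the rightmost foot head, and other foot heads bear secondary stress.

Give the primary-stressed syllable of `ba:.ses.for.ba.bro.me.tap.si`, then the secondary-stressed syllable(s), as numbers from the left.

primary 7, secondary 1, 2, 3, 5

Weights: 1 ba: H, 2 ses H, 3 for H, 4 ba L, 5 bro L, 6 me L, 7 tap H, 8 si L.
Parse left to right (heavy = foot alone; LL = one foot; stranded L unfooted): (ˈba:) (ˈses) (ˈfor) (ba.ˈbro) me (ˈtap) si.
Foot heads: 1, 2, 3, 5, 7.
Primary stress on the rightmost head = syllable 7.
Secondary stress on 1, 2, 3, 5: ˌba:.ˌses.ˌfor.ba.ˌbro.me.ˈtap.si.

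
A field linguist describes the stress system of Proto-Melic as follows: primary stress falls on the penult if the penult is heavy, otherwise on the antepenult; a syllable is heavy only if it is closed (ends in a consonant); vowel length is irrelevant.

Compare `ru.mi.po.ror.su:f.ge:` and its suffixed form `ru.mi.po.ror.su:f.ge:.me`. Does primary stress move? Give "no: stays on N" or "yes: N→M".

Base `ru.mi.po.ror.su:f.ge:` (6 syllables):
  Weights: 4 ror H, 5 su:f H, 6 ge: L.
  The penult (syllable 5, su:f) is heavy, so it takes stress.
  → primary stress on syllable 5.
Suffixed `ru.mi.po.ror.su:f.ge:.me` (7 syllables):
  Weights: 5 su:f H, 6 ge: L, 7 me L.
  The penult (syllable 6, ge:) is light, so stress falls on the antepenult (syllable 5, su:f).
  → primary stress on syllable 5.

no: stays on 5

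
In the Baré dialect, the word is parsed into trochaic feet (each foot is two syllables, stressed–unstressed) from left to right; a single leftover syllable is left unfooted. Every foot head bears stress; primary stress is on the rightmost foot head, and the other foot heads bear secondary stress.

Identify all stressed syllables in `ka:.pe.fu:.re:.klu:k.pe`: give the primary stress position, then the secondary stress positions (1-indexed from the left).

primary 5, secondary 1, 3

Parse left to right into trochaic (ˈσσ) feet: (ˈka:.pe) (ˈfu:.re:) (ˈklu:k.pe).
Foot heads (stressed positions): 1, 3, 5.
End Rule Rightmost: primary stress on the rightmost head = syllable 5.
Secondary stress on 1, 3: ˌka:.pe.ˌfu:.re:.ˈklu:k.pe.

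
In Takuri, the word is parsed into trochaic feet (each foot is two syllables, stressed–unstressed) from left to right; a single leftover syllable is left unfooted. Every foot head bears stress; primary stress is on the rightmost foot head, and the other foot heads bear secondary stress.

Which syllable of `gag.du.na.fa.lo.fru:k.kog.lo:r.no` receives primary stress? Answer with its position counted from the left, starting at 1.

Parse left to right into trochaic (ˈσσ) feet: (ˈgag.du) (ˈna.fa) (ˈlo.fru:k) (ˈkog.lo:r) no. Syllable 9 is left unfooted.
Foot heads (stressed positions): 1, 3, 5, 7.
End Rule Rightmost: primary stress on the rightmost head = syllable 7.
Primary stress: syllable 7 → gag.du.na.fa.lo.fru:k.ˈkog.lo:r.no.

7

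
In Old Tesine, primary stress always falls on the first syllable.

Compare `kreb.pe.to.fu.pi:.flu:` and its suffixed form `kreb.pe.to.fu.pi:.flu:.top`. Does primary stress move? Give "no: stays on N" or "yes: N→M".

no: stays on 1

Base `kreb.pe.to.fu.pi:.flu:` (6 syllables):
  The word has 6 syllables; the first syllable is syllable 1 (kreb).
  → primary stress on syllable 1.
Suffixed `kreb.pe.to.fu.pi:.flu:.top` (7 syllables):
  The word has 7 syllables; the first syllable is syllable 1 (kreb).
  → primary stress on syllable 1.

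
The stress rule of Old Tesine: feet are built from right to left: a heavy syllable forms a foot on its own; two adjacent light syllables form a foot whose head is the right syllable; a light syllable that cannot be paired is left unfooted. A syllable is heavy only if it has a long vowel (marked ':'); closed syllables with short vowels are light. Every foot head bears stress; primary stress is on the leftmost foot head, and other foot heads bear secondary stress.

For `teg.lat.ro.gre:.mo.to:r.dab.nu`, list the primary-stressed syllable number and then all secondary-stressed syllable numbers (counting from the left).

Weights: 1 teg L, 2 lat L, 3 ro L, 4 gre: H, 5 mo L, 6 to:r H, 7 dab L, 8 nu L.
Parse right to left (heavy = foot alone; LL = one foot; stranded L unfooted): teg (lat.ˈro) (ˈgre:) mo (ˈto:r) (dab.ˈnu).
Foot heads: 3, 4, 6, 8.
Primary stress on the leftmost head = syllable 3.
Secondary stress on 4, 6, 8: teg.lat.ˈro.ˌgre:.mo.ˌto:r.dab.ˌnu.

primary 3, secondary 4, 6, 8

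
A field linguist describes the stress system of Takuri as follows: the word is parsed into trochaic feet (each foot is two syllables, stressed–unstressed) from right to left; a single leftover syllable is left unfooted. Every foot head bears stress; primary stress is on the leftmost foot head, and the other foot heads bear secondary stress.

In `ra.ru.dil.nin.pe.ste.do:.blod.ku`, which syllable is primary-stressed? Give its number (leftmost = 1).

2

Parse right to left into trochaic (ˈσσ) feet: ra (ˈru.dil) (ˈnin.pe) (ˈste.do:) (ˈblod.ku). Syllable 1 is left unfooted.
Foot heads (stressed positions): 2, 4, 6, 8.
End Rule Leftmost: primary stress on the leftmost head = syllable 2.
Primary stress: syllable 2 → ra.ˈru.dil.nin.pe.ste.do:.blod.ku.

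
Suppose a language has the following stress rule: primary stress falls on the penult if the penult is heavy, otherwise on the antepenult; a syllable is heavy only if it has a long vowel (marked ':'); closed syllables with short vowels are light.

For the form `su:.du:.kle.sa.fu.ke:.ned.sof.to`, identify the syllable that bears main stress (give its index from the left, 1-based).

7

Weights: 7 ned L, 8 sof L, 9 to L.
The penult (syllable 8, sof) is light, so stress falls on the antepenult (syllable 7, ned).
Primary stress: syllable 7 → su:.du:.kle.sa.fu.ke:.ˈned.sof.to.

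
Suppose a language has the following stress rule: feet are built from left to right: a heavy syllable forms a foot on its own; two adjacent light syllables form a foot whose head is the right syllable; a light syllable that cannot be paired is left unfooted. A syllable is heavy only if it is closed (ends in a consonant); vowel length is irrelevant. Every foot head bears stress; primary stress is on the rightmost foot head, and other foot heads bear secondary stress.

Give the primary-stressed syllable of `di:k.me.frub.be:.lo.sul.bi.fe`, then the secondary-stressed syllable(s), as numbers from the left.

primary 8, secondary 1, 3, 5, 6

Weights: 1 di:k H, 2 me L, 3 frub H, 4 be: L, 5 lo L, 6 sul H, 7 bi L, 8 fe L.
Parse left to right (heavy = foot alone; LL = one foot; stranded L unfooted): (ˈdi:k) me (ˈfrub) (be:.ˈlo) (ˈsul) (bi.ˈfe).
Foot heads: 1, 3, 5, 6, 8.
Primary stress on the rightmost head = syllable 8.
Secondary stress on 1, 3, 5, 6: ˌdi:k.me.ˌfrub.be:.ˌlo.ˌsul.bi.ˈfe.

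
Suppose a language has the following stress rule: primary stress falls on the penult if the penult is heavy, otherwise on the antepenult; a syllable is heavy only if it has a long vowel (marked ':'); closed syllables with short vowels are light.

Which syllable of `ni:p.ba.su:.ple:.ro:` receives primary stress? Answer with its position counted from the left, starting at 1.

Weights: 3 su: H, 4 ple: H, 5 ro: H.
The penult (syllable 4, ple:) is heavy, so it takes stress.
Primary stress: syllable 4 → ni:p.ba.su:.ˈple:.ro:.

4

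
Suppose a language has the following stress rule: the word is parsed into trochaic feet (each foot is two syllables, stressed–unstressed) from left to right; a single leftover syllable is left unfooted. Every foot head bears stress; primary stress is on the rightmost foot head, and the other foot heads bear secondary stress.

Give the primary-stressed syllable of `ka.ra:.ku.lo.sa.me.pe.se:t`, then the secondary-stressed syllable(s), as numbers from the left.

Parse left to right into trochaic (ˈσσ) feet: (ˈka.ra:) (ˈku.lo) (ˈsa.me) (ˈpe.se:t).
Foot heads (stressed positions): 1, 3, 5, 7.
End Rule Rightmost: primary stress on the rightmost head = syllable 7.
Secondary stress on 1, 3, 5: ˌka.ra:.ˌku.lo.ˌsa.me.ˈpe.se:t.

primary 7, secondary 1, 3, 5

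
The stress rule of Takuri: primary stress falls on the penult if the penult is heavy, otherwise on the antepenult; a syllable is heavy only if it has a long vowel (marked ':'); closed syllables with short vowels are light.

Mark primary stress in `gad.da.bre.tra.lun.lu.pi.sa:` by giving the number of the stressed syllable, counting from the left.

6

Weights: 6 lu L, 7 pi L, 8 sa: H.
The penult (syllable 7, pi) is light, so stress falls on the antepenult (syllable 6, lu).
Primary stress: syllable 6 → gad.da.bre.tra.lun.ˈlu.pi.sa:.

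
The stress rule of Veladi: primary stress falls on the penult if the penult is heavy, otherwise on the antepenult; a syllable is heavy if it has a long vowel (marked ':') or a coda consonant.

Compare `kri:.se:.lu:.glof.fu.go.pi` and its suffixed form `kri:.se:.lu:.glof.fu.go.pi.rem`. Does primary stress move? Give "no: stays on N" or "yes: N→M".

yes: 5→6

Base `kri:.se:.lu:.glof.fu.go.pi` (7 syllables):
  Weights: 5 fu L, 6 go L, 7 pi L.
  The penult (syllable 6, go) is light, so stress falls on the antepenult (syllable 5, fu).
  → primary stress on syllable 5.
Suffixed `kri:.se:.lu:.glof.fu.go.pi.rem` (8 syllables):
  Weights: 6 go L, 7 pi L, 8 rem H.
  The penult (syllable 7, pi) is light, so stress falls on the antepenult (syllable 6, go).
  → primary stress on syllable 6.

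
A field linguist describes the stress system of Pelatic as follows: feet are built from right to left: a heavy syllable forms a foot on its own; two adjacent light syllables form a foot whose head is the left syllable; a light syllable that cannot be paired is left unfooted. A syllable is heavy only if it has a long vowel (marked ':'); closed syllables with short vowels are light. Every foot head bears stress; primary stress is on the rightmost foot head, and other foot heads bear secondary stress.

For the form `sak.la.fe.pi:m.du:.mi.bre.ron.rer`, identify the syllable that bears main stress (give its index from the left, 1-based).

Weights: 1 sak L, 2 la L, 3 fe L, 4 pi:m H, 5 du: H, 6 mi L, 7 bre L, 8 ron L, 9 rer L.
Parse right to left (heavy = foot alone; LL = one foot; stranded L unfooted): sak (ˈla.fe) (ˈpi:m) (ˈdu:) (ˈmi.bre) (ˈron.rer).
Foot heads: 2, 4, 5, 6, 8.
Primary stress on the rightmost head = syllable 8.
Primary stress: syllable 8 → sak.la.fe.pi:m.du:.mi.bre.ˈron.rer.

8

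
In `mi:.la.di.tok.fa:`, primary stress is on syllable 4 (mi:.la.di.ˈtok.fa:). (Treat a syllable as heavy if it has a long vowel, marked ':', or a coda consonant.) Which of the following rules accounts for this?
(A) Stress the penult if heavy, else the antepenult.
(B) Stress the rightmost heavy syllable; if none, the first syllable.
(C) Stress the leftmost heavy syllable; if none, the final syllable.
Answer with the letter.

A

Rule A → syllable 4 ✓.
Rule B → syllable 5 (observed: 4).
Rule C → syllable 1 (observed: 4).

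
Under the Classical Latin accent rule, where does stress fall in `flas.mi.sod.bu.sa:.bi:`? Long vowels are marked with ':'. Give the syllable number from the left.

Classical Latin: stress the penult if heavy (long vowel or closed), else the antepenult.
Weights: 4 bu L, 5 sa: H, 6 bi: H.
The penult (syllable 5, sa:) is heavy, so it takes stress.
Stress on syllable 5: flas.mi.sod.bu.ˈsa:.bi:.

5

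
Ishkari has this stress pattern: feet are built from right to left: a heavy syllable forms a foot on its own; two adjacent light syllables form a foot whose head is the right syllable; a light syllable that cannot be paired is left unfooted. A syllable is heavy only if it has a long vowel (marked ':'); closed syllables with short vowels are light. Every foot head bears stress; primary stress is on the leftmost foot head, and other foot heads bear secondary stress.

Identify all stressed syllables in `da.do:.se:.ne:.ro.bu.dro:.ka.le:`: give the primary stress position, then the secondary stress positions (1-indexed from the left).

primary 2, secondary 3, 4, 6, 7, 9

Weights: 1 da L, 2 do: H, 3 se: H, 4 ne: H, 5 ro L, 6 bu L, 7 dro: H, 8 ka L, 9 le: H.
Parse right to left (heavy = foot alone; LL = one foot; stranded L unfooted): da (ˈdo:) (ˈse:) (ˈne:) (ro.ˈbu) (ˈdro:) ka (ˈle:).
Foot heads: 2, 3, 4, 6, 7, 9.
Primary stress on the leftmost head = syllable 2.
Secondary stress on 3, 4, 6, 7, 9: da.ˈdo:.ˌse:.ˌne:.ro.ˌbu.ˌdro:.ka.ˌle:.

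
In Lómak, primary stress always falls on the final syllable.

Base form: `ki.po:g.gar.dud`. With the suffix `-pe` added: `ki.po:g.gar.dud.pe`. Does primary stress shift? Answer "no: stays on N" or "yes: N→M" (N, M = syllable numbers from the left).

Base `ki.po:g.gar.dud` (4 syllables):
  The word has 4 syllables; the final syllable is syllable 4 (dud).
  → primary stress on syllable 4.
Suffixed `ki.po:g.gar.dud.pe` (5 syllables):
  The word has 5 syllables; the final syllable is syllable 5 (pe).
  → primary stress on syllable 5.

yes: 4→5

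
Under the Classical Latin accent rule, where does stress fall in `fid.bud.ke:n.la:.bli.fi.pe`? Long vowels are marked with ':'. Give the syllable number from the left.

5

Classical Latin: stress the penult if heavy (long vowel or closed), else the antepenult.
Weights: 5 bli L, 6 fi L, 7 pe L.
The penult (syllable 6, fi) is light, so stress falls on the antepenult (syllable 5, bli).
Stress on syllable 5: fid.bud.ke:n.la:.ˈbli.fi.pe.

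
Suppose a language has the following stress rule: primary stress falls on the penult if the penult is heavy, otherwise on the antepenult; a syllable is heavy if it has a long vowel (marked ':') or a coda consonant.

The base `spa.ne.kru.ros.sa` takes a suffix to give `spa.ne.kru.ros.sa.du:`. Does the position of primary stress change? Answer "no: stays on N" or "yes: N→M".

Base `spa.ne.kru.ros.sa` (5 syllables):
  Weights: 3 kru L, 4 ros H, 5 sa L.
  The penult (syllable 4, ros) is heavy, so it takes stress.
  → primary stress on syllable 4.
Suffixed `spa.ne.kru.ros.sa.du:` (6 syllables):
  Weights: 4 ros H, 5 sa L, 6 du: H.
  The penult (syllable 5, sa) is light, so stress falls on the antepenult (syllable 4, ros).
  → primary stress on syllable 4.

no: stays on 4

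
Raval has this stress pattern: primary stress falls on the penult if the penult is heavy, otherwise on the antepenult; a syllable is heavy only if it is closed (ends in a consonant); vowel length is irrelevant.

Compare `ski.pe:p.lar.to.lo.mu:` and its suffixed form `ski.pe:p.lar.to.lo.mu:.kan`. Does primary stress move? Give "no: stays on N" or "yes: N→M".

yes: 4→5

Base `ski.pe:p.lar.to.lo.mu:` (6 syllables):
  Weights: 4 to L, 5 lo L, 6 mu: L.
  The penult (syllable 5, lo) is light, so stress falls on the antepenult (syllable 4, to).
  → primary stress on syllable 4.
Suffixed `ski.pe:p.lar.to.lo.mu:.kan` (7 syllables):
  Weights: 5 lo L, 6 mu: L, 7 kan H.
  The penult (syllable 6, mu:) is light, so stress falls on the antepenult (syllable 5, lo).
  → primary stress on syllable 5.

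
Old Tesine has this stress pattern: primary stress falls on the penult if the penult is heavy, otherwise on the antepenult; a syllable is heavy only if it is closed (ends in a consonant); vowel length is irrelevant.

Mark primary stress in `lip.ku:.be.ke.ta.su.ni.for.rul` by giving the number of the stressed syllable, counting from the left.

Weights: 7 ni L, 8 for H, 9 rul H.
The penult (syllable 8, for) is heavy, so it takes stress.
Primary stress: syllable 8 → lip.ku:.be.ke.ta.su.ni.ˈfor.rul.

8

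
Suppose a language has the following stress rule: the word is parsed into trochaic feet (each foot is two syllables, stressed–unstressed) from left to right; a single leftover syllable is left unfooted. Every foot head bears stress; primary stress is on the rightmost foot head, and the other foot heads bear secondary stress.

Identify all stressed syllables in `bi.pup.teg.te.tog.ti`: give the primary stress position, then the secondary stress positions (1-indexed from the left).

Parse left to right into trochaic (ˈσσ) feet: (ˈbi.pup) (ˈteg.te) (ˈtog.ti).
Foot heads (stressed positions): 1, 3, 5.
End Rule Rightmost: primary stress on the rightmost head = syllable 5.
Secondary stress on 1, 3: ˌbi.pup.ˌteg.te.ˈtog.ti.

primary 5, secondary 1, 3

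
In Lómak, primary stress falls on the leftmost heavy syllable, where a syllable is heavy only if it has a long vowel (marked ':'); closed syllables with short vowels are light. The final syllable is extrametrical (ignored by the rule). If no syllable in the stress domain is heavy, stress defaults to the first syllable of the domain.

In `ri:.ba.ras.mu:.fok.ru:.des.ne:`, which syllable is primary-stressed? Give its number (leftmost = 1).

The final syllable (8, ne:) is extrametrical; the stress domain is syllables 1–7.
Weights: 1 ri: H, 2 ba L, 3 ras L, 4 mu: H, 5 fok L, 6 ru: H, 7 des L.
Heavy syllables in the domain: 1, 4, 6. The leftmost is syllable 1 (ri:).
Primary stress: syllable 1 → ˈri:.ba.ras.mu:.fok.ru:.des.ne:.

1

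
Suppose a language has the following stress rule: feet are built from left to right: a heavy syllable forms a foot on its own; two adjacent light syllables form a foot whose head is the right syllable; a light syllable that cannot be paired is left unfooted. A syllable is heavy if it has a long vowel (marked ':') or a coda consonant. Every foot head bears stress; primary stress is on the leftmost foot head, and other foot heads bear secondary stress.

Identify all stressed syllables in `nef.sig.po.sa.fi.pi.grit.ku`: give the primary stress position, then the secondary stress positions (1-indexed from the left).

primary 1, secondary 2, 4, 6, 7

Weights: 1 nef H, 2 sig H, 3 po L, 4 sa L, 5 fi L, 6 pi L, 7 grit H, 8 ku L.
Parse left to right (heavy = foot alone; LL = one foot; stranded L unfooted): (ˈnef) (ˈsig) (po.ˈsa) (fi.ˈpi) (ˈgrit) ku.
Foot heads: 1, 2, 4, 6, 7.
Primary stress on the leftmost head = syllable 1.
Secondary stress on 2, 4, 6, 7: ˈnef.ˌsig.po.ˌsa.fi.ˌpi.ˌgrit.ku.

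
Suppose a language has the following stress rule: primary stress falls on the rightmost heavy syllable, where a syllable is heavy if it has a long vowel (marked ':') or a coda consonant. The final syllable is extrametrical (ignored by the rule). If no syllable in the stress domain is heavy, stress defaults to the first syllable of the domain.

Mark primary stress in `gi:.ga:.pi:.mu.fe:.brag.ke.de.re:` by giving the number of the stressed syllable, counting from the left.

6

The final syllable (9, re:) is extrametrical; the stress domain is syllables 1–8.
Weights: 1 gi: H, 2 ga: H, 3 pi: H, 4 mu L, 5 fe: H, 6 brag H, 7 ke L, 8 de L.
Heavy syllables in the domain: 1, 2, 3, 5, 6. The rightmost is syllable 6 (brag).
Primary stress: syllable 6 → gi:.ga:.pi:.mu.fe:.ˈbrag.ke.de.re:.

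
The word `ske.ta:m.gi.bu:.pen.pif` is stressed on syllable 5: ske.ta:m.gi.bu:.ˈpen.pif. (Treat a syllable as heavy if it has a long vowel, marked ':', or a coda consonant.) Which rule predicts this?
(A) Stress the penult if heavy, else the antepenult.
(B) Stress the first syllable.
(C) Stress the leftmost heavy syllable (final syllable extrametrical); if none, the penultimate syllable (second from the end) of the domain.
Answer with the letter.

A

Rule A → syllable 5 ✓.
Rule B → syllable 1 (observed: 5).
Rule C → syllable 2 (observed: 5).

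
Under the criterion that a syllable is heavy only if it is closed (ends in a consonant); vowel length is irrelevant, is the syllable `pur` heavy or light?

`pur`: short vowel, closed (coda /r/). Closed (coda /r/) → heavy.

heavy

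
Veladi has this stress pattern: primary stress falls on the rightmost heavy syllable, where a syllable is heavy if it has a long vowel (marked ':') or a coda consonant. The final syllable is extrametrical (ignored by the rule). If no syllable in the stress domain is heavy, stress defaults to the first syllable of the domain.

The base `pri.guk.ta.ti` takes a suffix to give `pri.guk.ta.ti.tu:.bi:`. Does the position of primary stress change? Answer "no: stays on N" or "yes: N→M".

yes: 2→5

Base `pri.guk.ta.ti` (4 syllables):
  The final syllable (4, ti) is extrametrical; the stress domain is syllables 1–3.
  Weights: 1 pri L, 2 guk H, 3 ta L.
  Heavy syllables in the domain: 2. The rightmost is syllable 2 (guk).
  → primary stress on syllable 2.
Suffixed `pri.guk.ta.ti.tu:.bi:` (6 syllables):
  The final syllable (6, bi:) is extrametrical; the stress domain is syllables 1–5.
  Weights: 1 pri L, 2 guk H, 3 ta L, 4 ti L, 5 tu: H.
  Heavy syllables in the domain: 2, 5. The rightmost is syllable 5 (tu:).
  → primary stress on syllable 5.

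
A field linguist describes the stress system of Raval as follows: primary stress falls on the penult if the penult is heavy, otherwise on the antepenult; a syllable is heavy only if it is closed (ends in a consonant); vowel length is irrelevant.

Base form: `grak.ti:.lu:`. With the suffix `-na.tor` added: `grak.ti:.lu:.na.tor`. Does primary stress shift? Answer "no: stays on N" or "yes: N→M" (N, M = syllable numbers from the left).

Base `grak.ti:.lu:` (3 syllables):
  Weights: 1 grak H, 2 ti: L, 3 lu: L.
  The penult (syllable 2, ti:) is light, so stress falls on the antepenult (syllable 1, grak).
  → primary stress on syllable 1.
Suffixed `grak.ti:.lu:.na.tor` (5 syllables):
  Weights: 3 lu: L, 4 na L, 5 tor H.
  The penult (syllable 4, na) is light, so stress falls on the antepenult (syllable 3, lu:).
  → primary stress on syllable 3.

yes: 1→3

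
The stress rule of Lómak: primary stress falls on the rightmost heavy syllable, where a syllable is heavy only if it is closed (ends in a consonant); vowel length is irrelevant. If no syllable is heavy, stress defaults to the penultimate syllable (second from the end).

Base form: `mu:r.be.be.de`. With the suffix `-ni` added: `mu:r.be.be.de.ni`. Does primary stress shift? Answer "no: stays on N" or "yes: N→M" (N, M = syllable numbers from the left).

no: stays on 1

Base `mu:r.be.be.de` (4 syllables):
  Weights: 1 mu:r H, 2 be L, 3 be L, 4 de L.
  Heavy syllables in the domain: 1. The rightmost is syllable 1 (mu:r).
  → primary stress on syllable 1.
Suffixed `mu:r.be.be.de.ni` (5 syllables):
  Weights: 1 mu:r H, 2 be L, 3 be L, 4 de L, 5 ni L.
  Heavy syllables in the domain: 1. The rightmost is syllable 1 (mu:r).
  → primary stress on syllable 1.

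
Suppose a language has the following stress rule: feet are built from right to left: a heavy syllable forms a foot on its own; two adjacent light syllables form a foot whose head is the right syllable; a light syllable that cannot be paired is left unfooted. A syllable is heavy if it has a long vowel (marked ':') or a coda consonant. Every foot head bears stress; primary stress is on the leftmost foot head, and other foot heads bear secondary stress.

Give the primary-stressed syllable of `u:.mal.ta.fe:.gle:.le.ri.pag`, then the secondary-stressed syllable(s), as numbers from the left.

primary 1, secondary 2, 4, 5, 7, 8

Weights: 1 u: H, 2 mal H, 3 ta L, 4 fe: H, 5 gle: H, 6 le L, 7 ri L, 8 pag H.
Parse right to left (heavy = foot alone; LL = one foot; stranded L unfooted): (ˈu:) (ˈmal) ta (ˈfe:) (ˈgle:) (le.ˈri) (ˈpag).
Foot heads: 1, 2, 4, 5, 7, 8.
Primary stress on the leftmost head = syllable 1.
Secondary stress on 2, 4, 5, 7, 8: ˈu:.ˌmal.ta.ˌfe:.ˌgle:.le.ˌri.ˌpag.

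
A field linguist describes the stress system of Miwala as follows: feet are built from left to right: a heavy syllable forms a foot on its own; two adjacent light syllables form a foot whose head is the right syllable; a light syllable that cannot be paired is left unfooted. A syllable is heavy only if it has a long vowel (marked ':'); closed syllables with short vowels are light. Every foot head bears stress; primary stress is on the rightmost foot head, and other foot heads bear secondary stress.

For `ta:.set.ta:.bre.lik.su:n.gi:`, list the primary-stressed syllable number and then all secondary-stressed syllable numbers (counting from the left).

Weights: 1 ta: H, 2 set L, 3 ta: H, 4 bre L, 5 lik L, 6 su:n H, 7 gi: H.
Parse left to right (heavy = foot alone; LL = one foot; stranded L unfooted): (ˈta:) set (ˈta:) (bre.ˈlik) (ˈsu:n) (ˈgi:).
Foot heads: 1, 3, 5, 6, 7.
Primary stress on the rightmost head = syllable 7.
Secondary stress on 1, 3, 5, 6: ˌta:.set.ˌta:.bre.ˌlik.ˌsu:n.ˈgi:.

primary 7, secondary 1, 3, 5, 6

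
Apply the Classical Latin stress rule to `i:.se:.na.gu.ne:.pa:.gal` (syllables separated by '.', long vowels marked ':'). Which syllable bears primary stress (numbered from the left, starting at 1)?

6

Classical Latin: stress the penult if heavy (long vowel or closed), else the antepenult.
Weights: 5 ne: H, 6 pa: H, 7 gal H.
The penult (syllable 6, pa:) is heavy, so it takes stress.
Stress on syllable 6: i:.se:.na.gu.ne:.ˈpa:.gal.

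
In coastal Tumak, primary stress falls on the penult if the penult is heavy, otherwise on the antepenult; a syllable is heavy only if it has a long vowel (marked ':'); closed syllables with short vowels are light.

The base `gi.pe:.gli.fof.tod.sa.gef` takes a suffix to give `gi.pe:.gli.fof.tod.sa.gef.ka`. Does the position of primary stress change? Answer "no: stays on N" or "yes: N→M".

yes: 5→6

Base `gi.pe:.gli.fof.tod.sa.gef` (7 syllables):
  Weights: 5 tod L, 6 sa L, 7 gef L.
  The penult (syllable 6, sa) is light, so stress falls on the antepenult (syllable 5, tod).
  → primary stress on syllable 5.
Suffixed `gi.pe:.gli.fof.tod.sa.gef.ka` (8 syllables):
  Weights: 6 sa L, 7 gef L, 8 ka L.
  The penult (syllable 7, gef) is light, so stress falls on the antepenult (syllable 6, sa).
  → primary stress on syllable 6.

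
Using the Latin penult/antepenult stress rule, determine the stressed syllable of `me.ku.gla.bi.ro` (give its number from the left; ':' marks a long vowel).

3

Classical Latin: stress the penult if heavy (long vowel or closed), else the antepenult.
Weights: 3 gla L, 4 bi L, 5 ro L.
The penult (syllable 4, bi) is light, so stress falls on the antepenult (syllable 3, gla).
Stress on syllable 3: me.ku.ˈgla.bi.ro.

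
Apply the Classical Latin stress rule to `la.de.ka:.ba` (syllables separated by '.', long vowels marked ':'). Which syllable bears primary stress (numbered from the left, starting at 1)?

3

Classical Latin: stress the penult if heavy (long vowel or closed), else the antepenult.
Weights: 2 de L, 3 ka: H, 4 ba L.
The penult (syllable 3, ka:) is heavy, so it takes stress.
Stress on syllable 3: la.de.ˈka:.ba.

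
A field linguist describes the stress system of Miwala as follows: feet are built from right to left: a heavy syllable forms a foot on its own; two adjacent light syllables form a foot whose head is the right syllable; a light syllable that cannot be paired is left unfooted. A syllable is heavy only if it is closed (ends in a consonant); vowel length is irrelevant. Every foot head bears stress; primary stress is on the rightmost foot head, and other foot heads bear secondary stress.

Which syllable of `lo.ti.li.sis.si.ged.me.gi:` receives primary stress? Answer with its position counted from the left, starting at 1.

Weights: 1 lo L, 2 ti L, 3 li L, 4 sis H, 5 si L, 6 ged H, 7 me L, 8 gi: L.
Parse right to left (heavy = foot alone; LL = one foot; stranded L unfooted): lo (ti.ˈli) (ˈsis) si (ˈged) (me.ˈgi:).
Foot heads: 3, 4, 6, 8.
Primary stress on the rightmost head = syllable 8.
Primary stress: syllable 8 → lo.ti.li.sis.si.ged.me.ˈgi:.

8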